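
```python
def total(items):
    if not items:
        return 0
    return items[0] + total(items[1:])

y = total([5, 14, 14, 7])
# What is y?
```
Call trace:
total(items=[5, 14, 14, 7])
  total(items=[14, 14, 7])
    total(items=[14, 7])
      total(items=[7])
        total(items=[])
        -> return 0
      -> return 7
    -> return 21
  -> return 35
-> return 40

Final answer: 40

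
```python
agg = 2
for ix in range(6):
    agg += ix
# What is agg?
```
Trace:
  agg=2
  agg=2, ix=0
  agg=3, ix=1
  agg=5, ix=2
  agg=8, ix=3
  agg=12, ix=4
  agg=17, ix=5

Final answer: 17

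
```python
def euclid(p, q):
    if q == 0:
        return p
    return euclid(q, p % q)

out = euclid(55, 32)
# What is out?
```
Call trace:
euclid(p=55, q=32)
  euclid(p=32, q=23)
    euclid(p=23, q=9)
      euclid(p=9, q=5)
        euclid(p=5, q=4)
          euclid(p=4, q=1)
            euclid(p=1, q=0)
            -> return 1
          -> return 1
        -> return 1
      -> return 1
    -> return 1
  -> return 1
-> return 1

Final answer: 1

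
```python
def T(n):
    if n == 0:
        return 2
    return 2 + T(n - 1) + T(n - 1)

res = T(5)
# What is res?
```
Call trace (a repeated sub-call is expanded the first time; later identical calls just restate its return value):
T(n=5)
  T(n=4)
    T(n=3)
      T(n=2)
        T(n=1)
          T(n=0)
          -> return 2
          T(n=0)
          -> return 2
        -> return 6
        T(n=1) -> return 6  (same call as traced above)
      -> return 14
      T(n=2) -> return 14  (same call as traced above)
    -> return 30
    T(n=3) -> return 30  (same call as traced above)
  -> return 62
  T(n=4) -> return 62  (same call as traced above)
-> return 126

Final answer: 126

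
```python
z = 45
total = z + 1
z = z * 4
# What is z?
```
Trace:
  z=45
  z=45, total=46
  z=180, total=46

Final answer: 180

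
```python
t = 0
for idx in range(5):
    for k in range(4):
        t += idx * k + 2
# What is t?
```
Trace:
  t=0
  t=2, idx=0, k=0
  t=4, idx=0, k=1
  t=6, idx=0, k=2
  t=8, idx=0, k=3
  t=10, idx=1, k=0
  t=13, idx=1, k=1
  t=17, idx=1, k=2
  t=22, idx=1, k=3
  t=24, idx=2, k=0
  t=28, idx=2, k=1
  t=34, idx=2, k=2
  t=42, idx=2, k=3
  t=44, idx=3, k=0
  t=49, idx=3, k=1
  t=57, idx=3, k=2
  t=68, idx=3, k=3
  t=70, idx=4, k=0
  t=76, idx=4, k=1
  t=86, idx=4, k=2
  t=100, idx=4, k=3

Final answer: 100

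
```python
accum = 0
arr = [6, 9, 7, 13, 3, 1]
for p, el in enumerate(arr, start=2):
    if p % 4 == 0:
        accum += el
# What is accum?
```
Trace:
  accum=0
  accum=0, p=2, el=6
  accum=0, p=3, el=9
  accum=7, p=4, el=7
  accum=7, p=5, el=13
  accum=7, p=6, el=3
  accum=7, p=7, el=1

Final answer: 7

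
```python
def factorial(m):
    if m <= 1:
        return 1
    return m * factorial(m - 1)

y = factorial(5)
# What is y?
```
Call trace:
factorial(m=5)
  factorial(m=4)
    factorial(m=3)
      factorial(m=2)
        factorial(m=1)
        -> return 1
      -> return 2
    -> return 6
  -> return 24
-> return 120

Final answer: 120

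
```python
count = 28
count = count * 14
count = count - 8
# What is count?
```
Trace:
  count=28
  count=392
  count=384

Final answer: 384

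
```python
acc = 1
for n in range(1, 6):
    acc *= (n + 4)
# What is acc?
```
Trace:
  acc=1
  acc=5, n=1
  acc=30, n=2
  acc=210, n=3
  acc=1680, n=4
  acc=15120, n=5

Final answer: 15120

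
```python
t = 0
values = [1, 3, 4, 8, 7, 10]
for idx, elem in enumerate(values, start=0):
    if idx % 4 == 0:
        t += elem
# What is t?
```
Trace:
  t=0
  t=1, idx=0, elem=1
  t=1, idx=1, elem=3
  t=1, idx=2, elem=4
  t=1, idx=3, elem=8
  t=8, idx=4, elem=7
  t=8, idx=5, elem=10

Final answer: 8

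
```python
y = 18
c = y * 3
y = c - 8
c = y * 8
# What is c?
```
Trace:
  y=18
  y=18, c=54
  y=46, c=54
  y=46, c=368

Final answer: 368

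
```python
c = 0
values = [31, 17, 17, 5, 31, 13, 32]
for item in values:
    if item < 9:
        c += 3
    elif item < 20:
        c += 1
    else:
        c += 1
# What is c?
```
Trace:
  c=0
  c=1, item=31
  c=2, item=17
  c=3, item=17
  c=6, item=5
  c=7, item=31
  c=8, item=13
  c=9, item=32

Final answer: 9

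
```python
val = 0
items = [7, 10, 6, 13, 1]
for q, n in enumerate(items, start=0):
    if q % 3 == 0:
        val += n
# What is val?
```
Trace:
  val=0
  val=7, q=0, n=7
  val=7, q=1, n=10
  val=7, q=2, n=6
  val=20, q=3, n=13
  val=20, q=4, n=1

Final answer: 20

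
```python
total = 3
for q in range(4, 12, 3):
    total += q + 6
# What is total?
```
Trace:
  total=3
  total=13, q=4
  total=26, q=7
  total=42, q=10

Final answer: 42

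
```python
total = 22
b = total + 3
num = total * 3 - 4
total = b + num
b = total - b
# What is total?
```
Trace:
  total=22
  total=22, b=25
  total=22, b=25, num=62
  total=87, b=25, num=62
  total=87, b=62, num=62

Final answer: 87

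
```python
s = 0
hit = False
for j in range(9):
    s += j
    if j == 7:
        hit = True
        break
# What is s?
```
Trace:
  s=0
  s=0, hit=False
  s=0, hit=False, j=0
  s=1, hit=False, j=1
  s=3, hit=False, j=2
  s=6, hit=False, j=3
  s=10, hit=False, j=4
  s=15, hit=False, j=5
  s=21, hit=False, j=6
  s=28, hit=True, j=7

Final answer: 28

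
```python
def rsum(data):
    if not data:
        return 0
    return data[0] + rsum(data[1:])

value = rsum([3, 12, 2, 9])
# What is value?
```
Call trace:
rsum(data=[3, 12, 2, 9])
  rsum(data=[12, 2, 9])
    rsum(data=[2, 9])
      rsum(data=[9])
        rsum(data=[])
        -> return 0
      -> return 9
    -> return 11
  -> return 23
-> return 26

Final answer: 26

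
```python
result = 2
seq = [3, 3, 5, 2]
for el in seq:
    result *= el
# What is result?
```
Trace:
  result=2
  result=6, el=3
  result=18, el=3
  result=90, el=5
  result=180, el=2

Final answer: 180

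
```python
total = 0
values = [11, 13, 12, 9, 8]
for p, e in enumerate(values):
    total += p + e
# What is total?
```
Trace:
  total=0
  total=11, p=0, e=11
  total=25, p=1, e=13
  total=39, p=2, e=12
  total=51, p=3, e=9
  total=63, p=4, e=8

Final answer: 63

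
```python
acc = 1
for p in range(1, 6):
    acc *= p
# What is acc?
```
Trace:
  acc=1
  acc=1, p=1
  acc=2, p=2
  acc=6, p=3
  acc=24, p=4
  acc=120, p=5

Final answer: 120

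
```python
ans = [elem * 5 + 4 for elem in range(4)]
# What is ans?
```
Trace:
  elem=0
  elem=1
  elem=2
  elem=3
  ans=[4, 9, 14, 19]

Final answer: [4, 9, 14, 19]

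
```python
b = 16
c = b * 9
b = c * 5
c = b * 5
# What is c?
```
Trace:
  b=16
  b=16, c=144
  b=720, c=144
  b=720, c=3600

Final answer: 3600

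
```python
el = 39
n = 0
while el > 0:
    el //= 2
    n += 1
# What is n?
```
Trace:
  el=39
  el=39, n=0
  el=19, n=1
  el=9, n=2
  el=4, n=3
  el=2, n=4
  el=1, n=5
  el=0, n=6

Final answer: 6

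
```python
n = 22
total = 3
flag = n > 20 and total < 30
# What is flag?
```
Trace:
  n=22
  n=22, total=3
  n=22, total=3, flag=True

Final answer: True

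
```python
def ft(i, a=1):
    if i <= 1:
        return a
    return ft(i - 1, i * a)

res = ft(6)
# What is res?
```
Call trace:
ft(i=6, a=1)
  ft(i=5, a=6)
    ft(i=4, a=30)
      ft(i=3, a=120)
        ft(i=2, a=360)
          ft(i=1, a=720)
          -> return 720
        -> return 720
      -> return 720
    -> return 720
  -> return 720
-> return 720

Final answer: 720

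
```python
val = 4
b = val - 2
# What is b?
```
Trace:
  val=4
  val=4, b=2

Final answer: 2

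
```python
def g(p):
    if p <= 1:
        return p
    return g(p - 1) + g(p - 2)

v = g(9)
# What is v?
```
Call trace (a repeated sub-call is expanded the first time; later identical calls just restate its return value):
g(p=9)
  g(p=8)
    g(p=7)
      g(p=6)
        g(p=5)
          g(p=4)
            g(p=3)
              g(p=2)
                g(p=1)
                -> return 1
                g(p=0)
                -> return 0
              -> return 1
              g(p=1)
              -> return 1
            -> return 2
            g(p=2) -> return 1  (same call as traced above)
          -> return 3
          g(p=3) -> return 2  (same call as traced above)
        -> return 5
        g(p=4) -> return 3  (same call as traced above)
      -> return 8
      g(p=5) -> return 5  (same call as traced above)
    -> return 13
    g(p=6) -> return 8  (same call as traced above)
  -> return 21
  g(p=7) -> return 13  (same call as traced above)
-> return 34

Final answer: 34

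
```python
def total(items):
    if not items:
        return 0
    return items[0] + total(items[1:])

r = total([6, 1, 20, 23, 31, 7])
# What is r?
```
Call trace:
total(items=[6, 1, 20, 23, 31, 7])
  total(items=[1, 20, 23, 31, 7])
    total(items=[20, 23, 31, 7])
      total(items=[23, 31, 7])
        total(items=[31, 7])
          total(items=[7])
            total(items=[])
            -> return 0
          -> return 7
        -> return 38
      -> return 61
    -> return 81
  -> return 82
-> return 88

Final answer: 88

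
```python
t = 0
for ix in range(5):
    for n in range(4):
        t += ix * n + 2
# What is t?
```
Trace:
  t=0
  t=2, ix=0, n=0
  t=4, ix=0, n=1
  t=6, ix=0, n=2
  t=8, ix=0, n=3
  t=10, ix=1, n=0
  t=13, ix=1, n=1
  t=17, ix=1, n=2
  t=22, ix=1, n=3
  t=24, ix=2, n=0
  t=28, ix=2, n=1
  t=34, ix=2, n=2
  t=42, ix=2, n=3
  t=44, ix=3, n=0
  t=49, ix=3, n=1
  t=57, ix=3, n=2
  t=68, ix=3, n=3
  t=70, ix=4, n=0
  t=76, ix=4, n=1
  t=86, ix=4, n=2
  t=100, ix=4, n=3

Final answer: 100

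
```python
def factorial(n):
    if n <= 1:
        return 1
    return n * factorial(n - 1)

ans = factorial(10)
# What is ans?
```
Call trace:
factorial(n=10)
  factorial(n=9)
    factorial(n=8)
      factorial(n=7)
        factorial(n=6)
          factorial(n=5)
            factorial(n=4)
              factorial(n=3)
                factorial(n=2)
                  factorial(n=1)
                  -> return 1
                -> return 2
              -> return 6
            -> return 24
          -> return 120
        -> return 720
      -> return 5040
    -> return 40320
  -> return 362880
-> return 3628800

Final answer: 3628800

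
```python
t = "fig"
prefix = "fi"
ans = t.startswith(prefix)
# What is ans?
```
Trace:
  t='fig'
  t='fig', prefix='fi'
  t='fig', prefix='fi', ans=True

Final answer: True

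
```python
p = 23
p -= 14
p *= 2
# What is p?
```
Trace:
  p=23
  p=9
  p=18

Final answer: 18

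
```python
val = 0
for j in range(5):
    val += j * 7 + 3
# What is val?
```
Trace:
  val=0
  val=3, j=0
  val=13, j=1
  val=30, j=2
  val=54, j=3
  val=85, j=4

Final answer: 85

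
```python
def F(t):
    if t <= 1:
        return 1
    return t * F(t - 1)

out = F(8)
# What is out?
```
Call trace:
F(t=8)
  F(t=7)
    F(t=6)
      F(t=5)
        F(t=4)
          F(t=3)
            F(t=2)
              F(t=1)
              -> return 1
            -> return 2
          -> return 6
        -> return 24
      -> return 120
    -> return 720
  -> return 5040
-> return 40320

Final answer: 40320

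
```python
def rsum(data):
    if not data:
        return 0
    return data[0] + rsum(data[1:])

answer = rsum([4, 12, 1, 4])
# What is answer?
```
Call trace:
rsum(data=[4, 12, 1, 4])
  rsum(data=[12, 1, 4])
    rsum(data=[1, 4])
      rsum(data=[4])
        rsum(data=[])
        -> return 0
      -> return 4
    -> return 5
  -> return 17
-> return 21

Final answer: 21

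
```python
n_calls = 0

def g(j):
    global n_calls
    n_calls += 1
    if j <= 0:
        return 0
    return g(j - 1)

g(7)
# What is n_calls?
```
Call trace:
g(j=7)
  g(j=6)
    g(j=5)
      g(j=4)
        g(j=3)
          g(j=2)
            g(j=1)
              g(j=0)
              -> return 0
            -> return 0
          -> return 0
        -> return 0
      -> return 0
    -> return 0
  -> return 0
-> return 0

n_calls is incremented once per call. g is entered once for each j = 7, 6, 5, 4, 3, 2, 1, 0 (the j <= 0 call returns without recursing), i.e. 7 + 1 calls.
n_calls = 8

Final answer: 8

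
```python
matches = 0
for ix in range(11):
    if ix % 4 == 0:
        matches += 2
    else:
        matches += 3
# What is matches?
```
Trace:
  matches=0
  matches=2, ix=0
  matches=5, ix=1
  matches=8, ix=2
  matches=11, ix=3
  matches=13, ix=4
  matches=16, ix=5
  matches=19, ix=6
  matches=22, ix=7
  matches=24, ix=8
  matches=27, ix=9
  matches=30, ix=10

Final answer: 30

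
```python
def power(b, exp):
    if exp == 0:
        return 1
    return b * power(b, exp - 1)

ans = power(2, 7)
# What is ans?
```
Call trace:
power(b=2, exp=7)
  power(b=2, exp=6)
    power(b=2, exp=5)
      power(b=2, exp=4)
        power(b=2, exp=3)
          power(b=2, exp=2)
            power(b=2, exp=1)
              power(b=2, exp=0)
              -> return 1
            -> return 2
          -> return 4
        -> return 8
      -> return 16
    -> return 32
  -> return 64
-> return 128

Final answer: 128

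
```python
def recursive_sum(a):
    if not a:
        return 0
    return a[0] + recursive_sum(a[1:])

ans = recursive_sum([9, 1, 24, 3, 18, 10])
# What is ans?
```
Call trace:
recursive_sum(a=[9, 1, 24, 3, 18, 10])
  recursive_sum(a=[1, 24, 3, 18, 10])
    recursive_sum(a=[24, 3, 18, 10])
      recursive_sum(a=[3, 18, 10])
        recursive_sum(a=[18, 10])
          recursive_sum(a=[10])
            recursive_sum(a=[])
            -> return 0
          -> return 10
        -> return 28
      -> return 31
    -> return 55
  -> return 56
-> return 65

Final answer: 65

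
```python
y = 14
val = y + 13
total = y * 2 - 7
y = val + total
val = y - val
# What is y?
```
Trace:
  y=14
  y=14, val=27
  y=14, val=27, total=21
  y=48, val=27, total=21
  y=48, val=21, total=21

Final answer: 48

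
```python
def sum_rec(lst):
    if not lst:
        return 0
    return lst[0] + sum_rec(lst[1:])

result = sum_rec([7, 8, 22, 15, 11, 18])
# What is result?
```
Call trace:
sum_rec(lst=[7, 8, 22, 15, 11, 18])
  sum_rec(lst=[8, 22, 15, 11, 18])
    sum_rec(lst=[22, 15, 11, 18])
      sum_rec(lst=[15, 11, 18])
        sum_rec(lst=[11, 18])
          sum_rec(lst=[18])
            sum_rec(lst=[])
            -> return 0
          -> return 18
        -> return 29
      -> return 44
    -> return 66
  -> return 74
-> return 81

Final answer: 81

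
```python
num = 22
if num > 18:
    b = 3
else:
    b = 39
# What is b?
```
Trace:
  num=22
  num=22, b=3

Final answer: 3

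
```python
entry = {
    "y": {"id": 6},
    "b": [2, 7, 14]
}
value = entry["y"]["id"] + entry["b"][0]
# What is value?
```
Trace:
  entry={'y': {'id': 6}, 'b': [2, 7, 14]}
  entry={'y': {'id': 6}, 'b': [2, 7, 14]}, value=8

Final answer: 8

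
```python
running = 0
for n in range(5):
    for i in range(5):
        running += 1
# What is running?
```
Trace:
  running=0
  running=1, n=0, i=0
  running=2, n=0, i=1
  running=3, n=0, i=2
  running=4, n=0, i=3
  running=5, n=0, i=4
  running=6, n=1, i=0
  running=7, n=1, i=1
  running=8, n=1, i=2
  running=9, n=1, i=3
  running=10, n=1, i=4
  running=11, n=2, i=0
  running=12, n=2, i=1
  running=13, n=2, i=2
  running=14, n=2, i=3
  running=15, n=2, i=4
  running=16, n=3, i=0
  running=17, n=3, i=1
  running=18, n=3, i=2
  running=19, n=3, i=3
  running=20, n=3, i=4
  running=21, n=4, i=0
  running=22, n=4, i=1
  running=23, n=4, i=2
  running=24, n=4, i=3
  running=25, n=4, i=4

Final answer: 25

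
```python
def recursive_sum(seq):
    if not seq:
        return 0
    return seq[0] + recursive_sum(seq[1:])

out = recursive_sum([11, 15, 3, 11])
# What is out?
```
Call trace:
recursive_sum(seq=[11, 15, 3, 11])
  recursive_sum(seq=[15, 3, 11])
    recursive_sum(seq=[3, 11])
      recursive_sum(seq=[11])
        recursive_sum(seq=[])
        -> return 0
      -> return 11
    -> return 14
  -> return 29
-> return 40

Final answer: 40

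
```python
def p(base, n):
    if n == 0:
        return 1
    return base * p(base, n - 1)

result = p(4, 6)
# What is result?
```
Call trace:
p(base=4, n=6)
  p(base=4, n=5)
    p(base=4, n=4)
      p(base=4, n=3)
        p(base=4, n=2)
          p(base=4, n=1)
            p(base=4, n=0)
            -> return 1
          -> return 4
        -> return 16
      -> return 64
    -> return 256
  -> return 1024
-> return 4096

Final answer: 4096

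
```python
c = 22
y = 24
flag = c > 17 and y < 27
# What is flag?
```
Trace:
  c=22
  c=22, y=24
  c=22, y=24, flag=True

Final answer: True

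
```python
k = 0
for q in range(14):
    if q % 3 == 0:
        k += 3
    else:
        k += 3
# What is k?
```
Trace:
  k=0
  k=3, q=0
  k=6, q=1
  k=9, q=2
  k=12, q=3
  k=15, q=4
  k=18, q=5
  k=21, q=6
  k=24, q=7
  k=27, q=8
  k=30, q=9
  k=33, q=10
  k=36, q=11
  k=39, q=12
  k=42, q=13

Final answer: 42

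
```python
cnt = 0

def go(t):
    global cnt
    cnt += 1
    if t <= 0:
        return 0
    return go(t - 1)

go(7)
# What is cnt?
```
Call trace:
go(t=7)
  go(t=6)
    go(t=5)
      go(t=4)
        go(t=3)
          go(t=2)
            go(t=1)
              go(t=0)
              -> return 0
            -> return 0
          -> return 0
        -> return 0
      -> return 0
    -> return 0
  -> return 0
-> return 0

cnt is incremented once per call. go is entered once for each t = 7, 6, 5, 4, 3, 2, 1, 0 (the t <= 0 call returns without recursing), i.e. 7 + 1 calls.
cnt = 8

Final answer: 8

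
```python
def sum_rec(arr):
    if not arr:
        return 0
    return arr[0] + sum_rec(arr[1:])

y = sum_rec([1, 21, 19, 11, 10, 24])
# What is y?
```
Call trace:
sum_rec(arr=[1, 21, 19, 11, 10, 24])
  sum_rec(arr=[21, 19, 11, 10, 24])
    sum_rec(arr=[19, 11, 10, 24])
      sum_rec(arr=[11, 10, 24])
        sum_rec(arr=[10, 24])
          sum_rec(arr=[24])
            sum_rec(arr=[])
            -> return 0
          -> return 24
        -> return 34
      -> return 45
    -> return 64
  -> return 85
-> return 86

Final answer: 86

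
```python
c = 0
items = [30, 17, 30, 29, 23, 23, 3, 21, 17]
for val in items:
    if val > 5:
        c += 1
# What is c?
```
Trace:
  c=0
  c=1, val=30
  c=2, val=17
  c=3, val=30
  c=4, val=29
  c=5, val=23
  c=6, val=23
  c=6, val=3
  c=7, val=21
  c=8, val=17

Final answer: 8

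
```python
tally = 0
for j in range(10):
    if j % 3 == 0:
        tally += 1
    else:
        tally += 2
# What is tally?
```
Trace:
  tally=0
  tally=1, j=0
  tally=3, j=1
  tally=5, j=2
  tally=6, j=3
  tally=8, j=4
  tally=10, j=5
  tally=11, j=6
  tally=13, j=7
  tally=15, j=8
  tally=16, j=9

Final answer: 16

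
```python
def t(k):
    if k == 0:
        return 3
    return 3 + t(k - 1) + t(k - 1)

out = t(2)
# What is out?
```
Call trace (a repeated sub-call is expanded the first time; later identical calls just restate its return value):
t(k=2)
  t(k=1)
    t(k=0)
    -> return 3
    t(k=0)
    -> return 3
  -> return 9
  t(k=1) -> return 9  (same call as traced above)
-> return 21

Final answer: 21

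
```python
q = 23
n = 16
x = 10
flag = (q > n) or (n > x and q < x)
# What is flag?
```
Trace:
  q=23
  q=23, n=16
  q=23, n=16, x=10
  q=23, n=16, x=10, flag=True

Final answer: True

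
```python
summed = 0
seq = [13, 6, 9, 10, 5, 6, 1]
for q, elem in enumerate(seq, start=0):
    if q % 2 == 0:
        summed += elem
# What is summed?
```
Trace:
  summed=0
  summed=13, q=0, elem=13
  summed=13, q=1, elem=6
  summed=22, q=2, elem=9
  summed=22, q=3, elem=10
  summed=27, q=4, elem=5
  summed=27, q=5, elem=6
  summed=28, q=6, elem=1

Final answer: 28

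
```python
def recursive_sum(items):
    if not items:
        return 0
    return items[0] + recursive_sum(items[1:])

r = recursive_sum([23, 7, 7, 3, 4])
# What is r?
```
Call trace:
recursive_sum(items=[23, 7, 7, 3, 4])
  recursive_sum(items=[7, 7, 3, 4])
    recursive_sum(items=[7, 3, 4])
      recursive_sum(items=[3, 4])
        recursive_sum(items=[4])
          recursive_sum(items=[])
          -> return 0
        -> return 4
      -> return 7
    -> return 14
  -> return 21
-> return 44

Final answer: 44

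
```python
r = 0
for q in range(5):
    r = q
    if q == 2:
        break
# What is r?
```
Trace:
  r=0
  r=0, q=0
  r=1, q=1
  r=2, q=2

Final answer: 2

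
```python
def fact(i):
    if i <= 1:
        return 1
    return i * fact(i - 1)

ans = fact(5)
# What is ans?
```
Call trace:
fact(i=5)
  fact(i=4)
    fact(i=3)
      fact(i=2)
        fact(i=1)
        -> return 1
      -> return 2
    -> return 6
  -> return 24
-> return 120

Final answer: 120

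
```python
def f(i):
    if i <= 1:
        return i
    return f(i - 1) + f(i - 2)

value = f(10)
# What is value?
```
Call trace (a repeated sub-call is expanded the first time; later identical calls just restate its return value):
f(i=10)
  f(i=9)
    f(i=8)
      f(i=7)
        f(i=6)
          f(i=5)
            f(i=4)
              f(i=3)
                f(i=2)
                  f(i=1)
                  -> return 1
                  f(i=0)
                  -> return 0
                -> return 1
                f(i=1)
                -> return 1
              -> return 2
              f(i=2) -> return 1  (same call as traced above)
            -> return 3
            f(i=3) -> return 2  (same call as traced above)
          -> return 5
          f(i=4) -> return 3  (same call as traced above)
        -> return 8
        f(i=5) -> return 5  (same call as traced above)
      -> return 13
      f(i=6) -> return 8  (same call as traced above)
    -> return 21
    f(i=7) -> return 13  (same call as traced above)
  -> return 34
  f(i=8) -> return 21  (same call as traced above)
-> return 55

Final answer: 55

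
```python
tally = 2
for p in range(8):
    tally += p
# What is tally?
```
Trace:
  tally=2
  tally=2, p=0
  tally=3, p=1
  tally=5, p=2
  tally=8, p=3
  tally=12, p=4
  tally=17, p=5
  tally=23, p=6
  tally=30, p=7

Final answer: 30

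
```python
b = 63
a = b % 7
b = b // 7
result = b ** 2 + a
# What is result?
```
Trace:
  b=63
  b=63, a=0
  b=9, a=0
  b=9, a=0, result=81

Final answer: 81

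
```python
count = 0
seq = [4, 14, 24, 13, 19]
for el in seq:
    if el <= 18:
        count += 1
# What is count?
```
Trace:
  count=0
  count=1, el=4
  count=2, el=14
  count=2, el=24
  count=3, el=13
  count=3, el=19

Final answer: 3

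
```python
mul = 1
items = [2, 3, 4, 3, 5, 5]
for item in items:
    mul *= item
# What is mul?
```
Trace:
  mul=1
  mul=2, item=2
  mul=6, item=3
  mul=24, item=4
  mul=72, item=3
  mul=360, item=5
  mul=1800, item=5

Final answer: 1800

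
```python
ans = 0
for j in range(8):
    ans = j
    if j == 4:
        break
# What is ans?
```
Trace:
  ans=0
  ans=0, j=0
  ans=1, j=1
  ans=2, j=2
  ans=3, j=3
  ans=4, j=4

Final answer: 4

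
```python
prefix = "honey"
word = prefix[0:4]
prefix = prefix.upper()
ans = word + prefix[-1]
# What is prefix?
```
Trace:
  prefix='honey'
  prefix='honey', word='hone'
  prefix='HONEY', word='hone'
  prefix='HONEY', word='hone', ans='honeY'

Final answer: 'HONEY'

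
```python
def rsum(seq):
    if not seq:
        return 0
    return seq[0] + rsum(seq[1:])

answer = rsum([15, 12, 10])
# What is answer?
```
Call trace:
rsum(seq=[15, 12, 10])
  rsum(seq=[12, 10])
    rsum(seq=[10])
      rsum(seq=[])
      -> return 0
    -> return 10
  -> return 22
-> return 37

Final answer: 37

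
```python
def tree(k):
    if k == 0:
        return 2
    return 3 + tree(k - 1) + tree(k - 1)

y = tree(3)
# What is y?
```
Call trace (a repeated sub-call is expanded the first time; later identical calls just restate its return value):
tree(k=3)
  tree(k=2)
    tree(k=1)
      tree(k=0)
      -> return 2
      tree(k=0)
      -> return 2
    -> return 7
    tree(k=1) -> return 7  (same call as traced above)
  -> return 17
  tree(k=2) -> return 17  (same call as traced above)
-> return 37

Final answer: 37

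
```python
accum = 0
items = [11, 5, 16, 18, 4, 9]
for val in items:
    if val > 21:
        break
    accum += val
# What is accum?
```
Trace:
  accum=0
  accum=11, val=11
  accum=16, val=5
  accum=32, val=16
  accum=50, val=18
  accum=54, val=4
  accum=63, val=9

Final answer: 63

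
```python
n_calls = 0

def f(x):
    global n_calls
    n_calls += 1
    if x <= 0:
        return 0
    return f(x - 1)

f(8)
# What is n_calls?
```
Call trace:
f(x=8)
  f(x=7)
    f(x=6)
      f(x=5)
        f(x=4)
          f(x=3)
            f(x=2)
              f(x=1)
                f(x=0)
                -> return 0
              -> return 0
            -> return 0
          -> return 0
        -> return 0
      -> return 0
    -> return 0
  -> return 0
-> return 0

n_calls is incremented once per call. f is entered once for each x = 8, 7, 6, 5, 4, 3, 2, 1, 0 (the x <= 0 call returns without recursing), i.e. 8 + 1 calls.
n_calls = 9

Final answer: 9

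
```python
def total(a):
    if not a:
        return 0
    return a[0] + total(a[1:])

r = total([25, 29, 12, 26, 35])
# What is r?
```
Call trace:
total(a=[25, 29, 12, 26, 35])
  total(a=[29, 12, 26, 35])
    total(a=[12, 26, 35])
      total(a=[26, 35])
        total(a=[35])
          total(a=[])
          -> return 0
        -> return 35
      -> return 61
    -> return 73
  -> return 102
-> return 127

Final answer: 127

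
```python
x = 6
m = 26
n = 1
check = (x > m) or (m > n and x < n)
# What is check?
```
Trace:
  x=6
  x=6, m=26
  x=6, m=26, n=1
  x=6, m=26, n=1, check=False

Final answer: False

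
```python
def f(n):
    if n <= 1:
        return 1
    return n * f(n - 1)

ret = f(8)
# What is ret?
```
Call trace:
f(n=8)
  f(n=7)
    f(n=6)
      f(n=5)
        f(n=4)
          f(n=3)
            f(n=2)
              f(n=1)
              -> return 1
            -> return 2
          -> return 6
        -> return 24
      -> return 120
    -> return 720
  -> return 5040
-> return 40320

Final answer: 40320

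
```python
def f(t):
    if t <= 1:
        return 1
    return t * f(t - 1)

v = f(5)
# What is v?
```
Call trace:
f(t=5)
  f(t=4)
    f(t=3)
      f(t=2)
        f(t=1)
        -> return 1
      -> return 2
    -> return 6
  -> return 24
-> return 120

Final answer: 120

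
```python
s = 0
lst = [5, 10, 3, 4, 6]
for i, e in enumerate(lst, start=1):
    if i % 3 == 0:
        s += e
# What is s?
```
Trace:
  s=0
  s=0, i=1, e=5
  s=0, i=2, e=10
  s=3, i=3, e=3
  s=3, i=4, e=4
  s=3, i=5, e=6

Final answer: 3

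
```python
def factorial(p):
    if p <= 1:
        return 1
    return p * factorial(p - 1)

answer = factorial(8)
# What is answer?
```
Call trace:
factorial(p=8)
  factorial(p=7)
    factorial(p=6)
      factorial(p=5)
        factorial(p=4)
          factorial(p=3)
            factorial(p=2)
              factorial(p=1)
              -> return 1
            -> return 2
          -> return 6
        -> return 24
      -> return 120
    -> return 720
  -> return 5040
-> return 40320

Final answer: 40320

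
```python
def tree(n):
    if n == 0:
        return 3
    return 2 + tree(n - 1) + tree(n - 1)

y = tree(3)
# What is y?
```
Call trace (a repeated sub-call is expanded the first time; later identical calls just restate its return value):
tree(n=3)
  tree(n=2)
    tree(n=1)
      tree(n=0)
      -> return 3
      tree(n=0)
      -> return 3
    -> return 8
    tree(n=1) -> return 8  (same call as traced above)
  -> return 18
  tree(n=2) -> return 18  (same call as traced above)
-> return 38

Final answer: 38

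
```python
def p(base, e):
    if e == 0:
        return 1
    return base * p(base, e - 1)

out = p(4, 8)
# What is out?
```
Call trace:
p(base=4, e=8)
  p(base=4, e=7)
    p(base=4, e=6)
      p(base=4, e=5)
        p(base=4, e=4)
          p(base=4, e=3)
            p(base=4, e=2)
              p(base=4, e=1)
                p(base=4, e=0)
                -> return 1
              -> return 4
            -> return 16
          -> return 64
        -> return 256
      -> return 1024
    -> return 4096
  -> return 16384
-> return 65536

Final answer: 65536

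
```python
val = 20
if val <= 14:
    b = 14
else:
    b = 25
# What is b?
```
Trace:
  val=20
  val=20, b=25

Final answer: 25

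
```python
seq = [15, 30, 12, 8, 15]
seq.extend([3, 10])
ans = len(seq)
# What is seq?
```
Trace:
  seq=[15, 30, 12, 8, 15]
  seq=[15, 30, 12, 8, 15, 3, 10]
  seq=[15, 30, 12, 8, 15, 3, 10], ans=7

Final answer: [15, 30, 12, 8, 15, 3, 10]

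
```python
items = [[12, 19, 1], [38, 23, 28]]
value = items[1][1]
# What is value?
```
Trace:
  items=[[12, 19, 1], [38, 23, 28]]
  items=[[12, 19, 1], [38, 23, 28]], value=23

Final answer: 23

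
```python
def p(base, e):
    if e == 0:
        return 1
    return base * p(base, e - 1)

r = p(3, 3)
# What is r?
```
Call trace:
p(base=3, e=3)
  p(base=3, e=2)
    p(base=3, e=1)
      p(base=3, e=0)
      -> return 1
    -> return 3
  -> return 9
-> return 27

Final answer: 27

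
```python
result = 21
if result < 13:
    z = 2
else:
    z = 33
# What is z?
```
Trace:
  result=21
  result=21, z=33

Final answer: 33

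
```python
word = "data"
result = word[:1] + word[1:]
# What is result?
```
Trace:
  word='data'
  word='data', result='data'

Final answer: 'data'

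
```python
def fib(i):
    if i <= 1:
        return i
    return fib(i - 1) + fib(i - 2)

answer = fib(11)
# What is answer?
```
Call trace (a repeated sub-call is expanded the first time; later identical calls just restate its return value):
fib(i=11)
  fib(i=10)
    fib(i=9)
      fib(i=8)
        fib(i=7)
          fib(i=6)
            fib(i=5)
              fib(i=4)
                fib(i=3)
                  fib(i=2)
                    fib(i=1)
                    -> return 1
                    fib(i=0)
                    -> return 0
                  -> return 1
                  fib(i=1)
                  -> return 1
                -> return 2
                fib(i=2) -> return 1  (same call as traced above)
              -> return 3
              fib(i=3) -> return 2  (same call as traced above)
            -> return 5
            fib(i=4) -> return 3  (same call as traced above)
          -> return 8
          fib(i=5) -> return 5  (same call as traced above)
        -> return 13
        fib(i=6) -> return 8  (same call as traced above)
      -> return 21
      fib(i=7) -> return 13  (same call as traced above)
    -> return 34
    fib(i=8) -> return 21  (same call as traced above)
  -> return 55
  fib(i=9) -> return 34  (same call as traced above)
-> return 89

Final answer: 89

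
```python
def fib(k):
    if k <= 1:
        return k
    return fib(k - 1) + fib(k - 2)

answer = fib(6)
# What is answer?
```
Call trace (a repeated sub-call is expanded the first time; later identical calls just restate its return value):
fib(k=6)
  fib(k=5)
    fib(k=4)
      fib(k=3)
        fib(k=2)
          fib(k=1)
          -> return 1
          fib(k=0)
          -> return 0
        -> return 1
        fib(k=1)
        -> return 1
      -> return 2
      fib(k=2) -> return 1  (same call as traced above)
    -> return 3
    fib(k=3) -> return 2  (same call as traced above)
  -> return 5
  fib(k=4) -> return 3  (same call as traced above)
-> return 8

Final answer: 8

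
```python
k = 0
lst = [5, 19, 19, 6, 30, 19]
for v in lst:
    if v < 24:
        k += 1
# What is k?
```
Trace:
  k=0
  k=1, v=5
  k=2, v=19
  k=3, v=19
  k=4, v=6
  k=4, v=30
  k=5, v=19

Final answer: 5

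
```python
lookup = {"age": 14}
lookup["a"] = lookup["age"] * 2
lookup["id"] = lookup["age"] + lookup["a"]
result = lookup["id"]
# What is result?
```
Trace:
  lookup={'age': 14}
  lookup={'age': 14, 'a': 28}
  lookup={'age': 14, 'a': 28, 'id': 42}
  lookup={'age': 14, 'a': 28, 'id': 42}, result=42

Final answer: 42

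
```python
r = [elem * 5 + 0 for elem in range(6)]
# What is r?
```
Trace:
  elem=0
  elem=1
  elem=2
  elem=3
  elem=4
  elem=5
  r=[0, 5, 10, 15, 20, 25]

Final answer: [0, 5, 10, 15, 20, 25]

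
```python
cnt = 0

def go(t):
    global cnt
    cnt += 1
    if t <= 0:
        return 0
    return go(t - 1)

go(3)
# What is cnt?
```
Call trace:
go(t=3)
  go(t=2)
    go(t=1)
      go(t=0)
      -> return 0
    -> return 0
  -> return 0
-> return 0

cnt is incremented once per call. go is entered once for each t = 3, 2, 1, 0 (the t <= 0 call returns without recursing), i.e. 3 + 1 calls.
cnt = 4

Final answer: 4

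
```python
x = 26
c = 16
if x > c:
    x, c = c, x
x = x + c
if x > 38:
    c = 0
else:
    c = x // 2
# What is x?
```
Trace:
  x=26
  x=26, c=16
  x=16, c=26
  x=42, c=26
  x=42, c=0

Final answer: 42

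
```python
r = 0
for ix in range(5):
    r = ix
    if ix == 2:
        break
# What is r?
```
Trace:
  r=0
  r=0, ix=0
  r=1, ix=1
  r=2, ix=2

Final answer: 2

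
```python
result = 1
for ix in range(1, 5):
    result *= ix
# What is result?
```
Trace:
  result=1
  result=1, ix=1
  result=2, ix=2
  result=6, ix=3
  result=24, ix=4

Final answer: 24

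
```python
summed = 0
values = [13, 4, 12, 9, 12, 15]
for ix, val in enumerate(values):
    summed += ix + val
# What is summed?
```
Trace:
  summed=0
  summed=13, ix=0, val=13
  summed=18, ix=1, val=4
  summed=32, ix=2, val=12
  summed=44, ix=3, val=9
  summed=60, ix=4, val=12
  summed=80, ix=5, val=15

Final answer: 80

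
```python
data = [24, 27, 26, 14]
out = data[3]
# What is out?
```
Trace:
  data=[24, 27, 26, 14]
  data=[24, 27, 26, 14], out=14

Final answer: 14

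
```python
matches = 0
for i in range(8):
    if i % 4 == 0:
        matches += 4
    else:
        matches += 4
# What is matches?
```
Trace:
  matches=0
  matches=4, i=0
  matches=8, i=1
  matches=12, i=2
  matches=16, i=3
  matches=20, i=4
  matches=24, i=5
  matches=28, i=6
  matches=32, i=7

Final answer: 32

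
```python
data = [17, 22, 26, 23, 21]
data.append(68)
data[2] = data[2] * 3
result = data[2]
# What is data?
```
Trace:
  data=[17, 22, 26, 23, 21]
  data=[17, 22, 26, 23, 21, 68]
  data=[17, 22, 78, 23, 21, 68]
  data=[17, 22, 78, 23, 21, 68], result=78

Final answer: [17, 22, 78, 23, 21, 68]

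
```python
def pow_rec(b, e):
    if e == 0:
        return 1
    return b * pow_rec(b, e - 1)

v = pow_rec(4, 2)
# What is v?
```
Call trace:
pow_rec(b=4, e=2)
  pow_rec(b=4, e=1)
    pow_rec(b=4, e=0)
    -> return 1
  -> return 4
-> return 16

Final answer: 16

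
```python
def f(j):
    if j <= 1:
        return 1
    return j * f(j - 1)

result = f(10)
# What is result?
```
Call trace:
f(j=10)
  f(j=9)
    f(j=8)
      f(j=7)
        f(j=6)
          f(j=5)
            f(j=4)
              f(j=3)
                f(j=2)
                  f(j=1)
                  -> return 1
                -> return 2
              -> return 6
            -> return 24
          -> return 120
        -> return 720
      -> return 5040
    -> return 40320
  -> return 362880
-> return 3628800

Final answer: 3628800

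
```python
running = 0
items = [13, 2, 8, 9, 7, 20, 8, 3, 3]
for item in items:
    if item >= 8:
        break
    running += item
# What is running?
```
Trace:
  running=0
  running=0, item=13

Final answer: 0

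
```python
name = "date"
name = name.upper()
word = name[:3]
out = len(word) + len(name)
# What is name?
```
Trace:
  name='date'
  name='DATE'
  name='DATE', word='DAT'
  name='DATE', word='DAT', out=7

Final answer: 'DATE'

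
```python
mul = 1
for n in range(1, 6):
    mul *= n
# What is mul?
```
Trace:
  mul=1
  mul=1, n=1
  mul=2, n=2
  mul=6, n=3
  mul=24, n=4
  mul=120, n=5

Final answer: 120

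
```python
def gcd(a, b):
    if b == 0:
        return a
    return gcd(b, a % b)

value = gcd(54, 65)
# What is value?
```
Call trace:
gcd(a=54, b=65)
  gcd(a=65, b=54)
    gcd(a=54, b=11)
      gcd(a=11, b=10)
        gcd(a=10, b=1)
          gcd(a=1, b=0)
          -> return 1
        -> return 1
      -> return 1
    -> return 1
  -> return 1
-> return 1

Final answer: 1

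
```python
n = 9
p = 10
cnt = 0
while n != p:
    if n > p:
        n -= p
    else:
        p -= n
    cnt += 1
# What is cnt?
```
Trace:
  n=9
  n=9, p=10
  n=9, p=10, cnt=0
  n=9, p=1, cnt=1
  n=8, p=1, cnt=2
  n=7, p=1, cnt=3
  n=6, p=1, cnt=4
  n=5, p=1, cnt=5
  n=4, p=1, cnt=6
  n=3, p=1, cnt=7
  n=2, p=1, cnt=8
  n=1, p=1, cnt=9

Final answer: 9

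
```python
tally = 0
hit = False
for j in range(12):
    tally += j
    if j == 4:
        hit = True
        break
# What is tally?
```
Trace:
  tally=0
  tally=0, hit=False
  tally=0, hit=False, j=0
  tally=1, hit=False, j=1
  tally=3, hit=False, j=2
  tally=6, hit=False, j=3
  tally=10, hit=True, j=4

Final answer: 10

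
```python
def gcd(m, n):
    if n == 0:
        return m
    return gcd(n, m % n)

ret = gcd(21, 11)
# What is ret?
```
Call trace:
gcd(m=21, n=11)
  gcd(m=11, n=10)
    gcd(m=10, n=1)
      gcd(m=1, n=0)
      -> return 1
    -> return 1
  -> return 1
-> return 1

Final answer: 1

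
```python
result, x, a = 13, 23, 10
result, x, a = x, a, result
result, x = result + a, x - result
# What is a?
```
Trace:
  result=13, x=23, a=10
  result=23, x=10, a=13
  result=36, x=-13, a=13

Final answer: 13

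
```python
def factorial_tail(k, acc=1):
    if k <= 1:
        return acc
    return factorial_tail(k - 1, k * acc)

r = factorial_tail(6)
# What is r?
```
Call trace:
factorial_tail(k=6, acc=1)
  factorial_tail(k=5, acc=6)
    factorial_tail(k=4, acc=30)
      factorial_tail(k=3, acc=120)
        factorial_tail(k=2, acc=360)
          factorial_tail(k=1, acc=720)
          -> return 720
        -> return 720
      -> return 720
    -> return 720
  -> return 720
-> return 720

Final answer: 720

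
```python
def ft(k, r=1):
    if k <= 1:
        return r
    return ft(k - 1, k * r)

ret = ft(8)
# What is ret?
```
Call trace:
ft(k=8, r=1)
  ft(k=7, r=8)
    ft(k=6, r=56)
      ft(k=5, r=336)
        ft(k=4, r=1680)
          ft(k=3, r=6720)
            ft(k=2, r=20160)
              ft(k=1, r=40320)
              -> return 40320
            -> return 40320
          -> return 40320
        -> return 40320
      -> return 40320
    -> return 40320
  -> return 40320
-> return 40320

Final answer: 40320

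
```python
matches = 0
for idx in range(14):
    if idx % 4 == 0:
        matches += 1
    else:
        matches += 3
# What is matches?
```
Trace:
  matches=0
  matches=1, idx=0
  matches=4, idx=1
  matches=7, idx=2
  matches=10, idx=3
  matches=11, idx=4
  matches=14, idx=5
  matches=17, idx=6
  matches=20, idx=7
  matches=21, idx=8
  matches=24, idx=9
  matches=27, idx=10
  matches=30, idx=11
  matches=31, idx=12
  matches=34, idx=13

Final answer: 34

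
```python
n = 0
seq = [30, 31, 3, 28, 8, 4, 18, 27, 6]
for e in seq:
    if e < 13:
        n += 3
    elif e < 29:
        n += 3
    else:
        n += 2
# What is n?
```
Trace:
  n=0
  n=2, e=30
  n=4, e=31
  n=7, e=3
  n=10, e=28
  n=13, e=8
  n=16, e=4
  n=19, e=18
  n=22, e=27
  n=25, e=6

Final answer: 25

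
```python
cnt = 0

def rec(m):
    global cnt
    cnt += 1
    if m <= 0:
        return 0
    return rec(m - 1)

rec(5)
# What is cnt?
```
Call trace:
rec(m=5)
  rec(m=4)
    rec(m=3)
      rec(m=2)
        rec(m=1)
          rec(m=0)
          -> return 0
        -> return 0
      -> return 0
    -> return 0
  -> return 0
-> return 0

cnt is incremented once per call. rec is entered once for each m = 5, 4, 3, 2, 1, 0 (the m <= 0 call returns without recursing), i.e. 5 + 1 calls.
cnt = 6

Final answer: 6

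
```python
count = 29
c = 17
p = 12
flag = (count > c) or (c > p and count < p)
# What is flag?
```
Trace:
  count=29
  count=29, c=17
  count=29, c=17, p=12
  count=29, c=17, p=12, flag=True

Final answer: True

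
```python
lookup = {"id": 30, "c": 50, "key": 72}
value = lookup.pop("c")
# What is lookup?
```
Trace:
  lookup={'id': 30, 'c': 50, 'key': 72}
  lookup={'id': 30, 'key': 72}, value=50

Final answer: {'id': 30, 'key': 72}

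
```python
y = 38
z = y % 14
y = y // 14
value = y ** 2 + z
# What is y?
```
Trace:
  y=38
  y=38, z=10
  y=2, z=10
  y=2, z=10, value=14

Final answer: 2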